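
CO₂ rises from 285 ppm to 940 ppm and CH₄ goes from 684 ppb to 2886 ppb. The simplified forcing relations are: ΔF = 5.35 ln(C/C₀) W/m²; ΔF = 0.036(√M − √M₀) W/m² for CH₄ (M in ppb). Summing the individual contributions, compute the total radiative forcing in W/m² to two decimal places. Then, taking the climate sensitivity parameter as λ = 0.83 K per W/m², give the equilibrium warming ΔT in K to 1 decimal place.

ΔF = 7.38 W/m²; ΔT = 6.1 K

CO₂: 5.35 × ln(940/285) = 5.35 × ln(3.29825) = 5.35 × 1.19339 = 6.3846 W/m².
CH₄: 0.036 × (√2886 − √684) = 0.036 × (53.7215 − 26.1534) = 0.036 × 27.5681 = 0.9925 W/m².
Total ΔF = 6.3846 + 0.9925 = 7.3771 W/m².
ΔT = λ ΔF = 0.83 × 7.38 = 6.1254 K.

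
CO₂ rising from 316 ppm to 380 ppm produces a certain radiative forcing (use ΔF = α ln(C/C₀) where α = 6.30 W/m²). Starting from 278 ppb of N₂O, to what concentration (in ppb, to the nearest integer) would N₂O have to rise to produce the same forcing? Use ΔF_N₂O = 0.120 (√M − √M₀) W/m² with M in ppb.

CO₂ forcing: 6.30 × ln(380/316) = 6.30 × 0.184429 = 1.16190 W/m².
Set 0.120(√M − √278) = 1.16190: √M = 1.16190/0.120 + √278 = 9.6825 + 16.6733 = 26.3558.
M = (26.3558)² = 694.63 ppb.

M ≈ 695 ppb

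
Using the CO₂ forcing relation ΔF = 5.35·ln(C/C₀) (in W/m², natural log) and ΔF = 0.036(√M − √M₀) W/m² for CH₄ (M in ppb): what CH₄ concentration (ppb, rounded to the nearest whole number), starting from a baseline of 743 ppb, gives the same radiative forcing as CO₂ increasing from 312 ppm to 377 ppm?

CO₂ forcing: 5.35 × ln(377/312) = 5.35 × 0.189242 = 1.01244 W/m².
Set 0.036(√M − √743) = 1.01244: √M = 1.01244/0.036 + √743 = 28.1233 + 27.2580 = 55.3813.
M = (55.3813)² = 3067.09 ppb.

M ≈ 3067 ppb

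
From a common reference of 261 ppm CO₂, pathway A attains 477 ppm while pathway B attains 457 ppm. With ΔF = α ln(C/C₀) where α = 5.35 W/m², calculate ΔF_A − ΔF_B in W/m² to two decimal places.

ΔF_A − ΔF_B = 0.23 W/m²

ΔF_A = 5.35 ln(477/261) = 5.35 × 0.60300 = 3.2261 W/m².
ΔF_B = 5.35 ln(457/261) = 5.35 × 0.56016 = 2.9969 W/m².
Difference: 3.2261 − 2.9969 = 0.2292 W/m².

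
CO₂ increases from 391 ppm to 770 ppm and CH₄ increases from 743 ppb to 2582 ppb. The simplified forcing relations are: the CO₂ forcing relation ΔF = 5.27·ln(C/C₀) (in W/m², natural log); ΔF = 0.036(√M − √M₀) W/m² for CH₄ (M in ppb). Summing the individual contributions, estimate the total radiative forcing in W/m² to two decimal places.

ΔF = 4.42 W/m²

CO₂: 5.27 × ln(770/391) = 5.27 × ln(1.96931) = 5.27 × 0.67768 = 3.5714 W/m².
CH₄: 0.036 × (√2582 − √743) = 0.036 × (50.8134 − 27.2580) = 0.036 × 23.5554 = 0.8480 W/m².
Total ΔF = 3.5714 + 0.8480 = 4.4194 W/m².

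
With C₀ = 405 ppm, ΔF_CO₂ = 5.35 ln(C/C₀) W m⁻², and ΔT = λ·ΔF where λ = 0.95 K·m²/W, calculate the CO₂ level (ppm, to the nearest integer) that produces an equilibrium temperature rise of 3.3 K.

Required forcing: ΔF = ΔT/λ = 3.3/0.95 = 3.4737 W/m².
Then ln(C/405) = ΔF/5.35 = 3.4737/5.35 = 0.64929.
So C = 405 × e^0.64929 = 405 × 1.91418 = 775.24 ppm.

C ≈ 775 ppm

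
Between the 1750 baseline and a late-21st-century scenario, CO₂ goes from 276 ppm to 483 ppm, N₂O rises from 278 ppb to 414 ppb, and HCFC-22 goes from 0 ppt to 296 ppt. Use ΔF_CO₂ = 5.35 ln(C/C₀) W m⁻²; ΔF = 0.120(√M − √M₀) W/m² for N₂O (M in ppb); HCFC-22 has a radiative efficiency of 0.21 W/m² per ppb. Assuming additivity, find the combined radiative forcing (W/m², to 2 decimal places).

CO₂: 5.35 × ln(483/276) = 5.35 × ln(1.75000) = 5.35 × 0.55962 = 2.9940 W/m².
N₂O: 0.120 × (√414 − √278) = 0.120 × (20.3470 − 16.6733) = 0.120 × 3.6737 = 0.4408 W/m².
HCFC-22: Δ = 296 − 0 = 296 ppt = 0.296 ppb; ΔF = 0.21 × 0.296 = 0.0622 W/m².
Total ΔF = 2.9940 + 0.4408 + 0.0622 = 3.4970 W/m².

ΔF = 3.50 W/m²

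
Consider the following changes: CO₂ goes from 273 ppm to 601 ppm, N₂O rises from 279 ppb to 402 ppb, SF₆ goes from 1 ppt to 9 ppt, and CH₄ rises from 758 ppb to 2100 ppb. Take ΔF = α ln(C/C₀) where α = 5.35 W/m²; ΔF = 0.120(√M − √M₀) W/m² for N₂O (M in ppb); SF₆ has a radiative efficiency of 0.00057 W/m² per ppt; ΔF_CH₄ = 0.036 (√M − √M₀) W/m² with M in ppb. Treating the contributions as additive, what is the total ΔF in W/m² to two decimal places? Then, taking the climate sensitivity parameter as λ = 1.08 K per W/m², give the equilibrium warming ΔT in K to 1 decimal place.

CO₂: 5.35 × ln(601/273) = 5.35 × ln(2.20147) = 5.35 × 0.78913 = 4.2218 W/m².
N₂O: 0.120 × (√402 − √279) = 0.120 × (20.0499 − 16.7033) = 0.120 × 3.3466 = 0.4016 W/m².
SF₆: ΔF = 0.00057 × (9 − 1) = 0.00057 × 8 = 0.0046 W/m².
CH₄: 0.036 × (√2100 − √758) = 0.036 × (45.8258 − 27.5318) = 0.036 × 18.2940 = 0.6586 W/m².
Total ΔF = 4.2218 + 0.4016 + 0.0046 + 0.6586 = 5.2866 W/m².
ΔT = λ ΔF = 1.08 × 5.29 = 5.7132 K.

ΔF = 5.29 W/m²; ΔT = 5.7 K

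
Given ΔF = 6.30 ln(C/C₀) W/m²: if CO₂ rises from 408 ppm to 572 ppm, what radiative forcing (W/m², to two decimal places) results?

CO₂ absorption bands are partially saturated, so forcing scales with the logarithm of the concentration ratio.
CO₂: 6.30 × ln(572/408) = 6.30 × ln(1.40196) = 6.30 × 0.33787 = 2.1286 W/m².

ΔF = 2.13 W/m²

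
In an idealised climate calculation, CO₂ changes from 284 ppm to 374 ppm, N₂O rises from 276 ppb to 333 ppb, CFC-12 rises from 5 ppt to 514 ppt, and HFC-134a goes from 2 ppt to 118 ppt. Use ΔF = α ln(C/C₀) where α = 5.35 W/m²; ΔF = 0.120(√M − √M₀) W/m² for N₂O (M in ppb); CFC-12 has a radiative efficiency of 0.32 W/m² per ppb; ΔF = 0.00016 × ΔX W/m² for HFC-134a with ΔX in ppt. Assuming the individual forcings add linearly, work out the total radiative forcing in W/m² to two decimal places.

ΔF = 1.85 W/m²

CO₂: 5.35 × ln(374/284) = 5.35 × ln(1.31690) = 5.35 × 0.27528 = 1.4727 W/m².
N₂O: 0.120 × (√333 − √276) = 0.120 × (18.2483 − 16.6132) = 0.120 × 1.6351 = 0.1962 W/m².
CFC-12: Δ = 514 − 5 = 509 ppt = 0.509 ppb; ΔF = 0.32 × 0.509 = 0.1629 W/m².
HFC-134a: ΔF = 0.00016 × (118 − 2) = 0.00016 × 116 = 0.0186 W/m².
Total ΔF = 1.4727 + 0.1962 + 0.1629 + 0.0186 = 1.8504 W/m².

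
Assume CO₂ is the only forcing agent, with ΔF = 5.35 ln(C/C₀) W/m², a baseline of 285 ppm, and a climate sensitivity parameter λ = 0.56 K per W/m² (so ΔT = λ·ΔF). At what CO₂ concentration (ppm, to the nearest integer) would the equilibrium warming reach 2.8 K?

C ≈ 726 ppm

Required forcing: ΔF = ΔT/λ = 2.8/0.56 = 5.0000 W/m².
Then ln(C/285) = ΔF/5.35 = 5.0000/5.35 = 0.93458.
So C = 285 × e^0.93458 = 285 × 2.54614 = 725.65 ppm.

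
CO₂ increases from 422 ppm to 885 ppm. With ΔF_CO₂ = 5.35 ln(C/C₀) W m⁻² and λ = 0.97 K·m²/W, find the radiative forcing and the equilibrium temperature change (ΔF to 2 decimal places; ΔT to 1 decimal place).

ΔF = 3.96 W/m²; ΔT = 3.8 K

CO₂: 5.35 × ln(885/422) = 5.35 × ln(2.09716) = 5.35 × 0.74058 = 3.9621 W/m².
ΔT = λ ΔF = 0.97 × 3.96 = 3.8412 K.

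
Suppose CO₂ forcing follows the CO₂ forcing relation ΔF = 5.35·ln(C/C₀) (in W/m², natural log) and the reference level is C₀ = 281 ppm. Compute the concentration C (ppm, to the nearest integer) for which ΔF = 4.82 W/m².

C ≈ 692 ppm

Set 5.35 ln(C/281) = 4.82, so ln(C/281) = 4.82/5.35 = 0.90093.
Then C/281 = e^0.90093 = 2.46189, giving C = 281 × 2.46189 = 691.79 ppm.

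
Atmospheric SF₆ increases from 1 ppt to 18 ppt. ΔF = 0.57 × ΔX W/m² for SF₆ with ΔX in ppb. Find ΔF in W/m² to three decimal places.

ΔF = 0.010 W/m²

SF₆: Δ = 18 − 1 = 17 ppt = 0.017 ppb; ΔF = 0.57 × 0.017 = 0.0097 W/m².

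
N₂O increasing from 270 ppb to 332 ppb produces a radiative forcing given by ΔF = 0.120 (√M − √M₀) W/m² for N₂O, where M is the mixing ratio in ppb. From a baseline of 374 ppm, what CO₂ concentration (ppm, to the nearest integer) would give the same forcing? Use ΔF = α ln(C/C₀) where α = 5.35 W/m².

N₂O forcing: 0.120 × (√332 − √270) = 0.120 × (18.2209 − 16.4317) = 0.120 × 1.7892 = 0.21470 W/m².
Set 5.35 ln(C/374) = 0.21470: ln(C/374) = 0.21470/5.35 = 0.04013, so C = 374 × e^0.04013 = 374 × 1.04095 = 389.32 ppm.

C ≈ 389 ppm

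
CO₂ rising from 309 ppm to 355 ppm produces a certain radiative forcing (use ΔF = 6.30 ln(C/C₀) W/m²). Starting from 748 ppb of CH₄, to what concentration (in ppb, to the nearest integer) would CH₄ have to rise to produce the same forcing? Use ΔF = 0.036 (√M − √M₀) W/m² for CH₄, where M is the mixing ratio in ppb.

M ≈ 2666 ppb

CO₂ forcing: 6.30 × ln(355/309) = 6.30 × 0.138777 = 0.87430 W/m².
Set 0.036(√M − √748) = 0.87430: √M = 0.87430/0.036 + √748 = 24.2861 + 27.3496 = 51.6357.
M = (51.6357)² = 2666.25 ppb.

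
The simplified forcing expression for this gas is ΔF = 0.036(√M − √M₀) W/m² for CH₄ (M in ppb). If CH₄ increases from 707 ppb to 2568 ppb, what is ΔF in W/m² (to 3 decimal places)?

CH₄: 0.036 × (√2568 − √707) = 0.036 × (50.6754 − 26.5895) = 0.036 × 24.0859 = 0.8671 W/m².

ΔF = 0.867 W/m²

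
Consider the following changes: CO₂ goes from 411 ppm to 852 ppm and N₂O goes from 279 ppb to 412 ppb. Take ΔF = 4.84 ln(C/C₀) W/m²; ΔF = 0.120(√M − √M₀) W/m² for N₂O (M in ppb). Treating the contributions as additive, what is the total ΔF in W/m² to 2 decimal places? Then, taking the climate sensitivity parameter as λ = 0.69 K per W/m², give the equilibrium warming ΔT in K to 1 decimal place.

CO₂: 4.84 × ln(852/411) = 4.84 × ln(2.07299) = 4.84 × 0.72899 = 3.5283 W/m².
N₂O: 0.120 × (√412 − √279) = 0.120 × (20.2978 − 16.7033) = 0.120 × 3.5945 = 0.4313 W/m².
Total ΔF = 3.5283 + 0.4313 = 3.9596 W/m².
ΔT = λ ΔF = 0.69 × 3.96 = 2.7324 K.

ΔF = 3.96 W/m²; ΔT = 2.7 K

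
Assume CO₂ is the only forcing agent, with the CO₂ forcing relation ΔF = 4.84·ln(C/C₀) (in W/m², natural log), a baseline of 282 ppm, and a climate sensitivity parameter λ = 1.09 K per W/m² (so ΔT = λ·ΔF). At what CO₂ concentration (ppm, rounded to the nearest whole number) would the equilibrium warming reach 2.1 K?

Required forcing: ΔF = ΔT/λ = 2.1/1.09 = 1.9266 W/m².
Then ln(C/282) = ΔF/4.84 = 1.9266/4.84 = 0.39806.
So C = 282 × e^0.39806 = 282 × 1.48893 = 419.88 ppm.

C ≈ 420 ppm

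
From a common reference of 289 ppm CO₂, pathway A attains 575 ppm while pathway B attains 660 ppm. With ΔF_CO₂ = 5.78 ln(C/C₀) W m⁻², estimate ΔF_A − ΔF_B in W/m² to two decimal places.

ΔF_A = 5.78 ln(575/289) = 5.78 × 0.68794 = 3.9763 W/m².
ΔF_B = 5.78 ln(660/289) = 5.78 × 0.82581 = 4.7732 W/m².
Difference: 3.9763 − 4.7732 = -0.7969 W/m².
(Equivalently, ΔF_A − ΔF_B = 5.78 ln(575/660) = 5.78 × -0.13787 = -0.7969 W/m².)

ΔF_A − ΔF_B = -0.80 W/m²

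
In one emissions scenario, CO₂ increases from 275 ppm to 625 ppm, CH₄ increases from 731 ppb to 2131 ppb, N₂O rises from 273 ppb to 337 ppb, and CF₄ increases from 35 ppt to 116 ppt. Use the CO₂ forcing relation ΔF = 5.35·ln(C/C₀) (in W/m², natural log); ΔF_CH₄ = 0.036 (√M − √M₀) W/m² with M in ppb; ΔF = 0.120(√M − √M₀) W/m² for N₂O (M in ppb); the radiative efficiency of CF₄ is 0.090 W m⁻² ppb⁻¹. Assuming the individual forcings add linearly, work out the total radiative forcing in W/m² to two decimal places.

ΔF = 5.31 W/m²

CO₂: 5.35 × ln(625/275) = 5.35 × ln(2.27273) = 5.35 × 0.82098 = 4.3922 W/m².
CH₄: 0.036 × (√2131 − √731) = 0.036 × (46.1628 − 27.0370) = 0.036 × 19.1258 = 0.6885 W/m².
N₂O: 0.120 × (√337 − √273) = 0.120 × (18.3576 − 16.5227) = 0.120 × 1.8349 = 0.2202 W/m².
CF₄: Δ = 116 − 35 = 81 ppt = 0.081 ppb; ΔF = 0.090 × 0.081 = 0.0073 W/m².
Total ΔF = 4.3922 + 0.6885 + 0.2202 + 0.0073 = 5.3082 W/m².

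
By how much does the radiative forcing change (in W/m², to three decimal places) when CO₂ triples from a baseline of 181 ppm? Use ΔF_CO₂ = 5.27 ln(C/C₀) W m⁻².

ΔF = 5.790 W/m²

Because the forcing depends only on the ratio C/C₀, the initial concentration does not enter.
ΔF = 5.27 × ln(3) = 5.27 × 1.09861 = 5.7897 W/m².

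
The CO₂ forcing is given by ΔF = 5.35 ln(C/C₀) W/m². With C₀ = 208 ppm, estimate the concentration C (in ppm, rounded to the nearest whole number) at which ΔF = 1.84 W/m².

C ≈ 293 ppm

Set 5.35 ln(C/208) = 1.84, so ln(C/208) = 1.84/5.35 = 0.34393.
Then C/208 = e^0.34393 = 1.41048, giving C = 208 × 1.41048 = 293.38 ppm.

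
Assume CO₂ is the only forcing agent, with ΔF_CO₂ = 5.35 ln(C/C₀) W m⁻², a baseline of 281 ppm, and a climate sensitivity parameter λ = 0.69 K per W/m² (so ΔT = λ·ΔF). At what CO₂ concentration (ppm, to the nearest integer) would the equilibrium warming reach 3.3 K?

C ≈ 687 ppm

Required forcing: ΔF = ΔT/λ = 3.3/0.69 = 4.7826 W/m².
Then ln(C/281) = ΔF/5.35 = 4.7826/5.35 = 0.89394.
So C = 281 × e^0.89394 = 281 × 2.44474 = 686.97 ppm.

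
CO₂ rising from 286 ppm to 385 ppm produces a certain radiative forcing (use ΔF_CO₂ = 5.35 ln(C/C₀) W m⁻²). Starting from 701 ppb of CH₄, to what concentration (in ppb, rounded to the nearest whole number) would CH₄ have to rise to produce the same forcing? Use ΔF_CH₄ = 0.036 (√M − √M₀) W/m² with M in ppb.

CO₂ forcing: 5.35 × ln(385/286) = 5.35 × 0.297252 = 1.59030 W/m².
Set 0.036(√M − √701) = 1.59030: √M = 1.59030/0.036 + √701 = 44.1750 + 26.4764 = 70.6514.
M = (70.6514)² = 4991.62 ppb.

M ≈ 4992 ppb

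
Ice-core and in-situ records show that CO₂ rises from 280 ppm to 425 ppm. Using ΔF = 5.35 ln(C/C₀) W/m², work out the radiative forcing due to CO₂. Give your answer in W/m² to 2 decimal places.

ΔF = 2.23 W/m²

CO₂: 5.35 × ln(425/280) = 5.35 × ln(1.51786) = 5.35 × 0.41730 = 2.2326 W/m².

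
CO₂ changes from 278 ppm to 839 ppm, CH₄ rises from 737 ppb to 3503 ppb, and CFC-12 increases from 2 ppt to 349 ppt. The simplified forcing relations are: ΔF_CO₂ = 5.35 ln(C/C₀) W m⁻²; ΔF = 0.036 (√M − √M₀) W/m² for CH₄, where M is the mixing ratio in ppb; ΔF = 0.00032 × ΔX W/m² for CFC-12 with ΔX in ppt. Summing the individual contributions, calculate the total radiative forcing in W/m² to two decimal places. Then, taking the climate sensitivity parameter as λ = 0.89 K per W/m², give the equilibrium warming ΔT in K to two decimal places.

CO₂: 5.35 × ln(839/278) = 5.35 × ln(3.01799) = 5.35 × 1.10459 = 5.9096 W/m².
CH₄: 0.036 × (√3503 − √737) = 0.036 × (59.1861 − 27.1477) = 0.036 × 32.0384 = 1.1534 W/m².
CFC-12: ΔF = 0.00032 × (349 − 2) = 0.00032 × 347 = 0.1110 W/m².
Total ΔF = 5.9096 + 1.1534 + 0.1110 = 7.1740 W/m².
ΔT = λ ΔF = 0.89 × 7.17 = 6.3813 K.

ΔF = 7.17 W/m²; ΔT = 6.38 K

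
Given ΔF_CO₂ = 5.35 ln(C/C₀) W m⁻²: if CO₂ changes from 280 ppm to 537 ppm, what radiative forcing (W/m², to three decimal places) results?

CO₂: 5.35 × ln(537/280) = 5.35 × ln(1.91786) = 5.35 × 0.65121 = 3.4840 W/m².

ΔF = 3.484 W/m²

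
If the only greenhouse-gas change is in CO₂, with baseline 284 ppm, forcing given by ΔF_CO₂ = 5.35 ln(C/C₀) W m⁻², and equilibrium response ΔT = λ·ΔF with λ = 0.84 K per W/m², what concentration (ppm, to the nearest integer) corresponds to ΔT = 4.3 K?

C ≈ 739 ppm

Required forcing: ΔF = ΔT/λ = 4.3/0.84 = 5.1190 W/m².
Then ln(C/284) = ΔF/5.35 = 5.1190/5.35 = 0.95682.
So C = 284 × e^0.95682 = 284 × 2.60340 = 739.37 ppm.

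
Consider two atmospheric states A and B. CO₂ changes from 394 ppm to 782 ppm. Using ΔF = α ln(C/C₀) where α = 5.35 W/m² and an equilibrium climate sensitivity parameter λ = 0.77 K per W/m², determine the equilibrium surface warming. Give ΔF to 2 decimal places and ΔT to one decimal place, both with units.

ΔF = 3.67 W/m²; ΔT = 2.8 K

CO₂: 5.35 × ln(782/394) = 5.35 × ln(1.98477) = 5.35 × 0.68550 = 3.6674 W/m².
ΔT = λ ΔF = 0.77 × 3.67 = 2.8259 K.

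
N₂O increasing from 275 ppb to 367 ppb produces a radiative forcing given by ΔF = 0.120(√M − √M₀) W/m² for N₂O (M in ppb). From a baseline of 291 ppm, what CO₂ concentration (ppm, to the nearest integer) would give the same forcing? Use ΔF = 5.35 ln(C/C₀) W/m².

N₂O forcing: 0.120 × (√367 − √275) = 0.120 × (19.1572 − 16.5831) = 0.120 × 2.5741 = 0.30889 W/m².
Set 5.35 ln(C/291) = 0.30889: ln(C/291) = 0.30889/5.35 = 0.05774, so C = 291 × e^0.05774 = 291 × 1.05944 = 308.30 ppm.

C ≈ 308 ppm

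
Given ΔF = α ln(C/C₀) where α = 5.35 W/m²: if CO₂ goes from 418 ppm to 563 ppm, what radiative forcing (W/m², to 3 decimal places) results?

ΔF = 1.593 W/m²

CO₂: 5.35 × ln(563/418) = 5.35 × ln(1.34689) = 5.35 × 0.29780 = 1.5932 W/m².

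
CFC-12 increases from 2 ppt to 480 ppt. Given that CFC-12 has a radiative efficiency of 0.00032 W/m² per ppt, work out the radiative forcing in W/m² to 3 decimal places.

ΔF = 0.153 W/m²

CFC-12: ΔF = 0.00032 × (480 − 2) = 0.00032 × 478 = 0.1530 W/m².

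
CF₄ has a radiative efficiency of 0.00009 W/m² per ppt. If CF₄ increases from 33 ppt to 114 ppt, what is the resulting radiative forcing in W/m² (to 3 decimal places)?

ΔF = 0.007 W/m²

CF₄: ΔF = 0.00009 × (114 − 33) = 0.00009 × 81 = 0.0073 W/m².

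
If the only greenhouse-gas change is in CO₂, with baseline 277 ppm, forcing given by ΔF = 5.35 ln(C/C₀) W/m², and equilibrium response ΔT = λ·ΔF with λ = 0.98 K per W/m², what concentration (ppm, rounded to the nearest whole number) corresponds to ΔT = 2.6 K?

Required forcing: ΔF = ΔT/λ = 2.6/0.98 = 2.6531 W/m².
Then ln(C/277) = ΔF/5.35 = 2.6531/5.35 = 0.49591.
So C = 277 × e^0.49591 = 277 × 1.64199 = 454.83 ppm.

C ≈ 455 ppm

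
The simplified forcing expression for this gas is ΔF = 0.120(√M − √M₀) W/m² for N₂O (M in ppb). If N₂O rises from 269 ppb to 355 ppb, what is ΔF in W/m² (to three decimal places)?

ΔF = 0.293 W/m²

N₂O: 0.120 × (√355 − √269) = 0.120 × (18.8414 − 16.4012) = 0.120 × 2.4402 = 0.2928 W/m².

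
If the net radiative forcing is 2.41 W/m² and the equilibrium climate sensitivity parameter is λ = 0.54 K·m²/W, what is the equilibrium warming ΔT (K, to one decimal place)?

ΔT = λ ΔF = 0.54 × 2.41 = 1.3014 K.

ΔT = 1.3 K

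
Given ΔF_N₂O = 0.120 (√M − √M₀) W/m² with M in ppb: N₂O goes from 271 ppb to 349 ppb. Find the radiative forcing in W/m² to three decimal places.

ΔF = 0.266 W/m²

N₂O: 0.120 × (√349 − √271) = 0.120 × (18.6815 − 16.4621) = 0.120 × 2.2194 = 0.2663 W/m².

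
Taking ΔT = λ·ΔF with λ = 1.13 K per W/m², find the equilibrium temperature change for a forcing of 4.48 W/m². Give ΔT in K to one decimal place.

ΔT = 5.1 K

ΔT = λ ΔF = 1.13 × 4.48 = 5.0624 K.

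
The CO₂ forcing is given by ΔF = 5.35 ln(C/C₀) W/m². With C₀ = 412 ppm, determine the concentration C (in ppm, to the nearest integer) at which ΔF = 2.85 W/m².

Set 5.35 ln(C/412) = 2.85, so ln(C/412) = 2.85/5.35 = 0.53271.
Then C/412 = e^0.53271 = 1.70354, giving C = 412 × 1.70354 = 701.86 ppm.

C ≈ 702 ppm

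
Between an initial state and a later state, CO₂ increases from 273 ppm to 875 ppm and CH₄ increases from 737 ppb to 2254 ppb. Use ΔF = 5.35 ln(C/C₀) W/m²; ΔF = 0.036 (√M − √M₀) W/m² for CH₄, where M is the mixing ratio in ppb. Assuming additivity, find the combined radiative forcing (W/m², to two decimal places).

ΔF = 6.96 W/m²

CO₂: 5.35 × ln(875/273) = 5.35 × ln(3.20513) = 5.35 × 1.16475 = 6.2314 W/m².
CH₄: 0.036 × (√2254 − √737) = 0.036 × (47.4763 − 27.1477) = 0.036 × 20.3286 = 0.7318 W/m².
Total ΔF = 6.2314 + 0.7318 = 6.9632 W/m².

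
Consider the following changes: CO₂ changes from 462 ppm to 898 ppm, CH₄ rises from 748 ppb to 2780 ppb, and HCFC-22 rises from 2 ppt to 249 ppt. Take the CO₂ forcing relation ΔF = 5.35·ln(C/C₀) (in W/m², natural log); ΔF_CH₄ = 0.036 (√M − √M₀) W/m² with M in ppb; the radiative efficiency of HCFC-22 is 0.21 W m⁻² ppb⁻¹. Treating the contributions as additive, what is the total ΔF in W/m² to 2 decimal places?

CO₂: 5.35 × ln(898/462) = 5.35 × ln(1.94372) = 5.35 × 0.66460 = 3.5556 W/m².
CH₄: 0.036 × (√2780 − √748) = 0.036 × (52.7257 − 27.3496) = 0.036 × 25.3761 = 0.9135 W/m².
HCFC-22: Δ = 249 − 2 = 247 ppt = 0.247 ppb; ΔF = 0.21 × 0.247 = 0.0519 W/m².
Total ΔF = 3.5556 + 0.9135 + 0.0519 = 4.5210 W/m².

ΔF = 4.52 W/m²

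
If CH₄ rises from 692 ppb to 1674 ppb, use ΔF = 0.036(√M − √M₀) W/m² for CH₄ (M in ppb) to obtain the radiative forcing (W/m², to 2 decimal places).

CH₄: 0.036 × (√1674 − √692) = 0.036 × (40.9145 − 26.3059) = 0.036 × 14.6086 = 0.5259 W/m².

ΔF = 0.53 W/m²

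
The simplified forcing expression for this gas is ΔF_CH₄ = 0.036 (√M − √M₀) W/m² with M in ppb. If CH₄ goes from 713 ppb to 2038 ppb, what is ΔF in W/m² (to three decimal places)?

ΔF = 0.664 W/m²

CH₄: 0.036 × (√2038 − √713) = 0.036 × (45.1442 − 26.7021) = 0.036 × 18.4421 = 0.6639 W/m².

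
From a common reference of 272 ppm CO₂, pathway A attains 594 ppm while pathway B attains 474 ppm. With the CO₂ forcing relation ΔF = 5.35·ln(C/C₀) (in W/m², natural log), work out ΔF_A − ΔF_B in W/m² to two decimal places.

ΔF_A − ΔF_B = 1.21 W/m²

ΔF_A = 5.35 ln(594/272) = 5.35 × 0.78108 = 4.1788 W/m².
ΔF_B = 5.35 ln(474/272) = 5.35 × 0.55541 = 2.9714 W/m².
Difference: 4.1788 − 2.9714 = 1.2074 W/m².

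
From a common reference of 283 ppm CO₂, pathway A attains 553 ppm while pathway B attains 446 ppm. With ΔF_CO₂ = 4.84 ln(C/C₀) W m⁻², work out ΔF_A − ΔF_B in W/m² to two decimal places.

ΔF_A = 4.84 ln(553/283) = 4.84 × 0.66991 = 3.2424 W/m².
ΔF_B = 4.84 ln(446/283) = 4.84 × 0.45487 = 2.2016 W/m².
Difference: 3.2424 − 2.2016 = 1.0408 W/m².
(Equivalently, ΔF_A − ΔF_B = 4.84 ln(553/446) = 4.84 × 0.21504 = 1.0408 W/m².)

ΔF_A − ΔF_B = 1.04 W/m²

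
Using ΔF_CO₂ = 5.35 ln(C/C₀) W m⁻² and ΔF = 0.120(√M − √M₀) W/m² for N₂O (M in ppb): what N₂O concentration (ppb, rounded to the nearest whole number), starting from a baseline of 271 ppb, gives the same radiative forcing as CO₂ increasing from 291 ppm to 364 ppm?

M ≈ 699 ppb

CO₂ forcing: 5.35 × ln(364/291) = 5.35 × 0.223831 = 1.19750 W/m².
Set 0.120(√M − √271) = 1.19750: √M = 1.19750/0.120 + √271 = 9.9792 + 16.4621 = 26.4413.
M = (26.4413)² = 699.14 ppb.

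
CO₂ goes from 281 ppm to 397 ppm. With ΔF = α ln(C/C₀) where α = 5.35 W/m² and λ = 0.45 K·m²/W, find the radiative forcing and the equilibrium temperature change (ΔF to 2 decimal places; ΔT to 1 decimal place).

CO₂: 5.35 × ln(397/281) = 5.35 × ln(1.41281) = 5.35 × 0.34558 = 1.8489 W/m².
ΔT = λ ΔF = 0.45 × 1.85 = 0.8325 K.

ΔF = 1.85 W/m²; ΔT = 0.8 K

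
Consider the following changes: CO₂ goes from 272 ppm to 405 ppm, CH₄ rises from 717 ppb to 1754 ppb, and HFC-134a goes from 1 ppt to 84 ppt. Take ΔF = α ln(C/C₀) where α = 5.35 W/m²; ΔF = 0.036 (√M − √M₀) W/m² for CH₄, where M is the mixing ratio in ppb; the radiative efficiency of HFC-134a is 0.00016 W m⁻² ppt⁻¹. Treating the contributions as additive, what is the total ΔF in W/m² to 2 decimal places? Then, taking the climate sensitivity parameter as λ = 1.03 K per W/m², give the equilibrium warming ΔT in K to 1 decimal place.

ΔF = 2.69 W/m²; ΔT = 2.8 K

CO₂: 5.35 × ln(405/272) = 5.35 × ln(1.48897) = 5.35 × 0.39808 = 2.1297 W/m².
CH₄: 0.036 × (√1754 − √717) = 0.036 × (41.8808 − 26.7769) = 0.036 × 15.1039 = 0.5437 W/m².
HFC-134a: ΔF = 0.00016 × (84 − 1) = 0.00016 × 83 = 0.0133 W/m².
Total ΔF = 2.1297 + 0.5437 + 0.0133 = 2.6867 W/m².
ΔT = λ ΔF = 1.03 × 2.69 = 2.7707 K.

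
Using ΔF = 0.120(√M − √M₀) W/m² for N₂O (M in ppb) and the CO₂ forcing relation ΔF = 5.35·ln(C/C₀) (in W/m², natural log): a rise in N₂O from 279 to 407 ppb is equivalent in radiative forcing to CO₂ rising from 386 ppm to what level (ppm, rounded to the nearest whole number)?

N₂O forcing: 0.120 × (√407 − √279) = 0.120 × (20.1742 − 16.7033) = 0.120 × 3.4709 = 0.41651 W/m².
Set 5.35 ln(C/386) = 0.41651: ln(C/386) = 0.41651/5.35 = 0.07785, so C = 386 × e^0.07785 = 386 × 1.08096 = 417.25 ppm.

C ≈ 417 ppm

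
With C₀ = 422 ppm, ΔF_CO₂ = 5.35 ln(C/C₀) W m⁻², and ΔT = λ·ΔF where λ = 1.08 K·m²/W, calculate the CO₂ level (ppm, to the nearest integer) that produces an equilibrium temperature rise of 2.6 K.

Required forcing: ΔF = ΔT/λ = 2.6/1.08 = 2.4074 W/m².
Then ln(C/422) = ΔF/5.35 = 2.4074/5.35 = 0.44998.
So C = 422 × e^0.44998 = 422 × 1.56828 = 661.81 ppm.

C ≈ 662 ppm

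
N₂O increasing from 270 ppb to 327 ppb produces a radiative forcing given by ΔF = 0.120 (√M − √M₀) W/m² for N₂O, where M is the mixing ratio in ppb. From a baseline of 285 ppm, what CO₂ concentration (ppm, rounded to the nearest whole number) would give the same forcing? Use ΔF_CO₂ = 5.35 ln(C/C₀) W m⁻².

N₂O forcing: 0.120 × (√327 − √270) = 0.120 × (18.0831 − 16.4317) = 0.120 × 1.6514 = 0.19817 W/m².
Set 5.35 ln(C/285) = 0.19817: ln(C/285) = 0.19817/5.35 = 0.03704, so C = 285 × e^0.03704 = 285 × 1.03773 = 295.75 ppm.

C ≈ 296 ppm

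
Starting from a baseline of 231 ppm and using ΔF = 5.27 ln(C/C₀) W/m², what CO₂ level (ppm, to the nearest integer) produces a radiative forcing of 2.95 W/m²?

C ≈ 404 ppm

Set 5.27 ln(C/231) = 2.95, so ln(C/231) = 2.95/5.27 = 0.55977.
Then C/231 = e^0.55977 = 1.75027, giving C = 231 × 1.75027 = 404.31 ppm.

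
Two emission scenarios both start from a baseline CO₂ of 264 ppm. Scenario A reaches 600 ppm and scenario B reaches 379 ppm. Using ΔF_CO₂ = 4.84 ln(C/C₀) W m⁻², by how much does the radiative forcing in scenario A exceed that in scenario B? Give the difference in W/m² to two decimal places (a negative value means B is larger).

ΔF_A = 4.84 ln(600/264) = 4.84 × 0.82098 = 3.9735 W/m².
ΔF_B = 4.84 ln(379/264) = 4.84 × 0.36159 = 1.7501 W/m².
Difference: 3.9735 − 1.7501 = 2.2234 W/m².
(Equivalently, ΔF_A − ΔF_B = 4.84 ln(600/379) = 4.84 × 0.45939 = 2.2234 W/m².)

ΔF_A − ΔF_B = 2.22 W/m²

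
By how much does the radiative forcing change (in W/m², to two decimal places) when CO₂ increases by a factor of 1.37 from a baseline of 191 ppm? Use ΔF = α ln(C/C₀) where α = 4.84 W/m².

ΔF = 1.52 W/m²

Because the forcing depends only on the ratio C/C₀, the initial concentration does not enter.
ΔF = 4.84 × ln(1.37) = 4.84 × 0.31481 = 1.5237 W/m².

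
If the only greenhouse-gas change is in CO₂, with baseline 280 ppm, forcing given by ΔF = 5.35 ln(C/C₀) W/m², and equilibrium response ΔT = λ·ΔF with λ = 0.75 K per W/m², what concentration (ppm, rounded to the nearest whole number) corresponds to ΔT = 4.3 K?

C ≈ 818 ppm

Required forcing: ΔF = ΔT/λ = 4.3/0.75 = 5.7333 W/m².
Then ln(C/280) = ΔF/5.35 = 5.7333/5.35 = 1.07164.
So C = 280 × e^1.07164 = 280 × 2.92016 = 817.64 ppm.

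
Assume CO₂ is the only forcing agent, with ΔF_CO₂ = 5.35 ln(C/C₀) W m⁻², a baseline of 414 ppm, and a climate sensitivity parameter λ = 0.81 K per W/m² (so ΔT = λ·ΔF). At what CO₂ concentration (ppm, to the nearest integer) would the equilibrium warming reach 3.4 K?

C ≈ 907 ppm

Required forcing: ΔF = ΔT/λ = 3.4/0.81 = 4.1975 W/m².
Then ln(C/414) = ΔF/5.35 = 4.1975/5.35 = 0.78458.
So C = 414 × e^0.78458 = 414 × 2.19149 = 907.28 ppm.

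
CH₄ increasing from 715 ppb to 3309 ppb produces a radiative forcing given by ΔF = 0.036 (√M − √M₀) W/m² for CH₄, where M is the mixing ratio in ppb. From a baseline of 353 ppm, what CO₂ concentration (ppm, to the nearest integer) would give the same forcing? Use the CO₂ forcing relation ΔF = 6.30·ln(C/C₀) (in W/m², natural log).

C ≈ 421 ppm

CH₄ forcing: 0.036 × (√3309 − √715) = 0.036 × (57.5239 − 26.7395) = 0.036 × 30.7844 = 1.10824 W/m².
Set 6.30 ln(C/353) = 1.10824: ln(C/353) = 1.10824/6.30 = 0.17591, so C = 353 × e^0.17591 = 353 × 1.19233 = 420.89 ppm.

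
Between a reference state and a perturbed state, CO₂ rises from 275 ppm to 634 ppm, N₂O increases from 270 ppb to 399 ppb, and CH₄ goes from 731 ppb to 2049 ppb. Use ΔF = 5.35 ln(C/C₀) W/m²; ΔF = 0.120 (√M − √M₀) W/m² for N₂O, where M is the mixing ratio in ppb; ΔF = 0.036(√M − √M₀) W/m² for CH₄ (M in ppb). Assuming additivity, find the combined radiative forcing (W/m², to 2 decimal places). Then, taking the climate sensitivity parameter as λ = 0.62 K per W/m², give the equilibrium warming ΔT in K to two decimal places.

CO₂: 5.35 × ln(634/275) = 5.35 × ln(2.30545) = 5.35 × 0.83528 = 4.4687 W/m².
N₂O: 0.120 × (√399 − √270) = 0.120 × (19.9750 − 16.4317) = 0.120 × 3.5433 = 0.4252 W/m².
CH₄: 0.036 × (√2049 − √731) = 0.036 × (45.2659 − 27.0370) = 0.036 × 18.2289 = 0.6562 W/m².
Total ΔF = 4.4687 + 0.4252 + 0.6562 = 5.5501 W/m².
ΔT = λ ΔF = 0.62 × 5.55 = 3.4410 K.

ΔF = 5.55 W/m²; ΔT = 3.44 K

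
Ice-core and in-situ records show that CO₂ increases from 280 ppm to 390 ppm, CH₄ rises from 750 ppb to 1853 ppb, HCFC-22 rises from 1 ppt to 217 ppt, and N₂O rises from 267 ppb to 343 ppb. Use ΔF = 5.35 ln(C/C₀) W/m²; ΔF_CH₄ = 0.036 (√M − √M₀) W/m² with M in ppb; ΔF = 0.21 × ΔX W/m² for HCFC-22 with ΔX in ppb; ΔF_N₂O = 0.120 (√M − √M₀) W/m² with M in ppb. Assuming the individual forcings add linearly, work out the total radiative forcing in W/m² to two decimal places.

CO₂: 5.35 × ln(390/280) = 5.35 × ln(1.39286) = 5.35 × 0.33136 = 1.7728 W/m².
CH₄: 0.036 × (√1853 − √750) = 0.036 × (43.0465 − 27.3861) = 0.036 × 15.6604 = 0.5638 W/m².
HCFC-22: Δ = 217 − 1 = 216 ppt = 0.216 ppb; ΔF = 0.21 × 0.216 = 0.0454 W/m².
N₂O: 0.120 × (√343 − √267) = 0.120 × (18.5203 − 16.3401) = 0.120 × 2.1802 = 0.2616 W/m².
Total ΔF = 1.7728 + 0.5638 + 0.0454 + 0.2616 = 2.6436 W/m².

ΔF = 2.64 W/m²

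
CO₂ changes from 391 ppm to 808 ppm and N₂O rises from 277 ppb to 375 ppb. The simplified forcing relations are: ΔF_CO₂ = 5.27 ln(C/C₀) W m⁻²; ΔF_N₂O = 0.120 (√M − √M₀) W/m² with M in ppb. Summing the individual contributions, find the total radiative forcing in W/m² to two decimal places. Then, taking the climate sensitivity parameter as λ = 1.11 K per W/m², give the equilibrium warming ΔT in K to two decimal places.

ΔF = 4.15 W/m²; ΔT = 4.61 K

CO₂: 5.27 × ln(808/391) = 5.27 × ln(2.06650) = 5.27 × 0.72586 = 3.8253 W/m².
N₂O: 0.120 × (√375 − √277) = 0.120 × (19.3649 − 16.6433) = 0.120 × 2.7216 = 0.3266 W/m².
Total ΔF = 3.8253 + 0.3266 = 4.1519 W/m².
ΔT = λ ΔF = 1.11 × 4.15 = 4.6065 K.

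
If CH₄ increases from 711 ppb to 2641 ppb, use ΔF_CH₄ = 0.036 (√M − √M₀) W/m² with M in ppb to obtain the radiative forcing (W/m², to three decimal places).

CH₄: 0.036 × (√2641 − √711) = 0.036 × (51.3907 − 26.6646) = 0.036 × 24.7261 = 0.8901 W/m².

ΔF = 0.890 W/m²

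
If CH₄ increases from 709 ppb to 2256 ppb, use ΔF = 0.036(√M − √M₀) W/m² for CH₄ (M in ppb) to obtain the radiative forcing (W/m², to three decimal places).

ΔF = 0.751 W/m²

CH₄: 0.036 × (√2256 − √709) = 0.036 × (47.4974 − 26.6271) = 0.036 × 20.8703 = 0.7513 W/m².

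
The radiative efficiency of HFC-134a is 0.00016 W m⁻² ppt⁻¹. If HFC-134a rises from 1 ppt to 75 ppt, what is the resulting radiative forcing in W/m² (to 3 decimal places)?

HFC-134a: ΔF = 0.00016 × (75 − 1) = 0.00016 × 74 = 0.0118 W/m².

ΔF = 0.012 W/m²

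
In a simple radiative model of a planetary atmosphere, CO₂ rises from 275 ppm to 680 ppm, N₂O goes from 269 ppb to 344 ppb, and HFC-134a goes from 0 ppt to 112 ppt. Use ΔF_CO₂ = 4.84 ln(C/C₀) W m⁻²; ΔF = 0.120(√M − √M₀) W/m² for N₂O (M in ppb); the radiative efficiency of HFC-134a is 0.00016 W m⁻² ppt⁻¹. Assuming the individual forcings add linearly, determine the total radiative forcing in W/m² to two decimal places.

ΔF = 4.66 W/m²

CO₂: 4.84 × ln(680/275) = 4.84 × ln(2.47273) = 4.84 × 0.90532 = 4.3817 W/m².
N₂O: 0.120 × (√344 − √269) = 0.120 × (18.5472 − 16.4012) = 0.120 × 2.1460 = 0.2575 W/m².
HFC-134a: ΔF = 0.00016 × (112 − 0) = 0.00016 × 112 = 0.0179 W/m².
Total ΔF = 4.3817 + 0.2575 + 0.0179 = 4.6571 W/m².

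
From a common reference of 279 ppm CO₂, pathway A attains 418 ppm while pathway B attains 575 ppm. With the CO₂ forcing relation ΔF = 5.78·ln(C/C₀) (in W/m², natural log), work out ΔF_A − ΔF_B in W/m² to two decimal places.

ΔF_A = 5.78 ln(418/279) = 5.78 × 0.40427 = 2.3367 W/m².
ΔF_B = 5.78 ln(575/279) = 5.78 × 0.72316 = 4.1799 W/m².
Difference: 2.3367 − 4.1799 = -1.8432 W/m².

ΔF_A − ΔF_B = -1.84 W/m²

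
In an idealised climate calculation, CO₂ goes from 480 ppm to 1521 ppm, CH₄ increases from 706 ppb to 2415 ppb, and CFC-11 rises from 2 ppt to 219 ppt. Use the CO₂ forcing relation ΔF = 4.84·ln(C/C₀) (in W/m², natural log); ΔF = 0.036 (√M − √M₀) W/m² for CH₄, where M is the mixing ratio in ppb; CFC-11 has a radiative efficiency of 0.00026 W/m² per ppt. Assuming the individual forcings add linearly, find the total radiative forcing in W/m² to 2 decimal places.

ΔF = 6.45 W/m²

CO₂: 4.84 × ln(1521/480) = 4.84 × ln(3.16875) = 4.84 × 1.15334 = 5.5822 W/m².
CH₄: 0.036 × (√2415 − √706) = 0.036 × (49.1426 − 26.5707) = 0.036 × 22.5719 = 0.8126 W/m².
CFC-11: ΔF = 0.00026 × (219 − 2) = 0.00026 × 217 = 0.0564 W/m².
Total ΔF = 5.5822 + 0.8126 + 0.0564 = 6.4512 W/m².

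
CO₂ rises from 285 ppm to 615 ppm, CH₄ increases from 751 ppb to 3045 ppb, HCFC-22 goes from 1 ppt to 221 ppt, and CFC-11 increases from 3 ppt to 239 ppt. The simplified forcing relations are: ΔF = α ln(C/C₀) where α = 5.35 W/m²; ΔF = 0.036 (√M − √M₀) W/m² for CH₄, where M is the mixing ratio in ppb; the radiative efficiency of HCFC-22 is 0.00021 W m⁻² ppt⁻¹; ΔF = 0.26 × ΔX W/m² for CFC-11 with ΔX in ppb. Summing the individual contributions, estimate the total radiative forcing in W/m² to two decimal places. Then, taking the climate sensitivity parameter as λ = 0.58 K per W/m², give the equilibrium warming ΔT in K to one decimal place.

ΔF = 5.22 W/m²; ΔT = 3.0 K

CO₂: 5.35 × ln(615/285) = 5.35 × ln(2.15789) = 5.35 × 0.76913 = 4.1148 W/m².
CH₄: 0.036 × (√3045 − √751) = 0.036 × (55.1815 − 27.4044) = 0.036 × 27.7771 = 1.0000 W/m².
HCFC-22: ΔF = 0.00021 × (221 − 1) = 0.00021 × 220 = 0.0462 W/m².
CFC-11: Δ = 239 − 3 = 236 ppt = 0.236 ppb; ΔF = 0.26 × 0.236 = 0.0614 W/m².
Total ΔF = 4.1148 + 1.0000 + 0.0462 + 0.0614 = 5.2224 W/m².
ΔT = λ ΔF = 0.58 × 5.22 = 3.0276 K.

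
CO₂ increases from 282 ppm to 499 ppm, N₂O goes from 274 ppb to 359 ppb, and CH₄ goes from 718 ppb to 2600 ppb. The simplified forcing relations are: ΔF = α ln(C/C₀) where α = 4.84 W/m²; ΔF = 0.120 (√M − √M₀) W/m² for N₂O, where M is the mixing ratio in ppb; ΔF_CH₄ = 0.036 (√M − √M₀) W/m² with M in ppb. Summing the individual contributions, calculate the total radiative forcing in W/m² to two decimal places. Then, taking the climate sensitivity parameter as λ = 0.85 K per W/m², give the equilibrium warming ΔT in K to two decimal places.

ΔF = 3.92 W/m²; ΔT = 3.33 K

CO₂: 4.84 × ln(499/282) = 4.84 × ln(1.76950) = 4.84 × 0.57070 = 2.7622 W/m².
N₂O: 0.120 × (√359 − √274) = 0.120 × (18.9473 − 16.5529) = 0.120 × 2.3944 = 0.2873 W/m².
CH₄: 0.036 × (√2600 − √718) = 0.036 × (50.9902 − 26.7955) = 0.036 × 24.1947 = 0.8710 W/m².
Total ΔF = 2.7622 + 0.2873 + 0.8710 = 3.9205 W/m².
ΔT = λ ΔF = 0.85 × 3.92 = 3.3320 K.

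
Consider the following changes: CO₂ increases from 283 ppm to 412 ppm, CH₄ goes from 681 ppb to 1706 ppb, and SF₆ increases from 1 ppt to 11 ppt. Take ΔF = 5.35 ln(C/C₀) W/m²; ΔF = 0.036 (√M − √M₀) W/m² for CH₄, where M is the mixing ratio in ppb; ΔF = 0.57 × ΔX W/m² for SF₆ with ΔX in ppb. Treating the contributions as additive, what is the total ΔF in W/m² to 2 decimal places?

ΔF = 2.56 W/m²

CO₂: 5.35 × ln(412/283) = 5.35 × ln(1.45583) = 5.35 × 0.37558 = 2.0094 W/m².
CH₄: 0.036 × (√1706 − √681) = 0.036 × (41.3038 − 26.0960) = 0.036 × 15.2078 = 0.5475 W/m².
SF₆: Δ = 11 − 1 = 10 ppt = 0.010 ppb; ΔF = 0.57 × 0.010 = 0.0057 W/m².
Total ΔF = 2.0094 + 0.5475 + 0.0057 = 2.5626 W/m².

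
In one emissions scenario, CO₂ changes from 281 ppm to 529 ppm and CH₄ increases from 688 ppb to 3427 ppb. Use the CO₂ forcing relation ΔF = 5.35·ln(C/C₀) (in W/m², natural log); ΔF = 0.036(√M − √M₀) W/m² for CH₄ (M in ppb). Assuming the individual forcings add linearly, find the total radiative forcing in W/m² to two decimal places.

CO₂: 5.35 × ln(529/281) = 5.35 × ln(1.88256) = 5.35 × 0.63263 = 3.3846 W/m².
CH₄: 0.036 × (√3427 − √688) = 0.036 × (58.5406 − 26.2298) = 0.036 × 32.3108 = 1.1632 W/m².
Total ΔF = 3.3846 + 1.1632 = 4.5478 W/m².

ΔF = 4.55 W/m²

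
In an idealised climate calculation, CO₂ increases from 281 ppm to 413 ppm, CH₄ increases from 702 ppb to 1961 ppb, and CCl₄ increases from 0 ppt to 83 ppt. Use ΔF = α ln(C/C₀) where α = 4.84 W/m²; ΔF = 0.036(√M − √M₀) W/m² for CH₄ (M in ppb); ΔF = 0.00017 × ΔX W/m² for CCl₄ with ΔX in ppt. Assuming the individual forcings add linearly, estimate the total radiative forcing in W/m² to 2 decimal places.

CO₂: 4.84 × ln(413/281) = 4.84 × ln(1.46975) = 4.84 × 0.38509 = 1.8638 W/m².
CH₄: 0.036 × (√1961 − √702) = 0.036 × (44.2832 − 26.4953) = 0.036 × 17.7879 = 0.6404 W/m².
CCl₄: ΔF = 0.00017 × (83 − 0) = 0.00017 × 83 = 0.0141 W/m².
Total ΔF = 1.8638 + 0.6404 + 0.0141 = 2.5183 W/m².

ΔF = 2.52 W/m²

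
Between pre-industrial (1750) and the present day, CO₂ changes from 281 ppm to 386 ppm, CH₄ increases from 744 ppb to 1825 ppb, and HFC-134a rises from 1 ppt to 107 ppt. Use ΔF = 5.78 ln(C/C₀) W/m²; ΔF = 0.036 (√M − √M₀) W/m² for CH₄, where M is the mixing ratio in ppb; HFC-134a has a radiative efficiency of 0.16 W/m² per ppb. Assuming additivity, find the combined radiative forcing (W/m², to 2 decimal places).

ΔF = 2.41 W/m²

CO₂: 5.78 × ln(386/281) = 5.78 × ln(1.37367) = 5.78 × 0.31749 = 1.8351 W/m².
CH₄: 0.036 × (√1825 − √744) = 0.036 × (42.7200 − 27.2764) = 0.036 × 15.4436 = 0.5560 W/m².
HFC-134a: Δ = 107 − 1 = 106 ppt = 0.106 ppb; ΔF = 0.16 × 0.106 = 0.0170 W/m².
Total ΔF = 1.8351 + 0.5560 + 0.0170 = 2.4081 W/m².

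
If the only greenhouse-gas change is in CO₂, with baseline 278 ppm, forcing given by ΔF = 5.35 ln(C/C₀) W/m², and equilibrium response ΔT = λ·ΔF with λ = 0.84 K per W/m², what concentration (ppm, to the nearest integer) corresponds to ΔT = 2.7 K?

Required forcing: ΔF = ΔT/λ = 2.7/0.84 = 3.2143 W/m².
Then ln(C/278) = ΔF/5.35 = 3.2143/5.35 = 0.60080.
So C = 278 × e^0.60080 = 278 × 1.82358 = 506.96 ppm.

C ≈ 507 ppm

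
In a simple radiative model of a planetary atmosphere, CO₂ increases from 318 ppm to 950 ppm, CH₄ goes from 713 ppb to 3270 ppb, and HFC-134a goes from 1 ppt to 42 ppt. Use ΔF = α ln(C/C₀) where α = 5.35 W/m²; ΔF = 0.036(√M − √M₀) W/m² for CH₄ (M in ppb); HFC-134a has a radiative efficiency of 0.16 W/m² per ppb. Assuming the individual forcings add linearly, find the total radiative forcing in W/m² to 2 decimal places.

ΔF = 6.96 W/m²

CO₂: 5.35 × ln(950/318) = 5.35 × ln(2.98742) = 5.35 × 1.09441 = 5.8551 W/m².
CH₄: 0.036 × (√3270 − √713) = 0.036 × (57.1839 − 26.7021) = 0.036 × 30.4818 = 1.0973 W/m².
HFC-134a: Δ = 42 − 1 = 41 ppt = 0.041 ppb; ΔF = 0.16 × 0.041 = 0.0066 W/m².
Total ΔF = 5.8551 + 1.0973 + 0.0066 = 6.9590 W/m².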